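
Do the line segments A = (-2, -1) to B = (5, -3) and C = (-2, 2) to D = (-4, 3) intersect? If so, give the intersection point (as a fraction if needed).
No (intersection of containing lines falls outside at least one segment)

Parametrize and solve: t = 2, s = -7. At least one of these is outside [0, 1], so the segments do not intersect.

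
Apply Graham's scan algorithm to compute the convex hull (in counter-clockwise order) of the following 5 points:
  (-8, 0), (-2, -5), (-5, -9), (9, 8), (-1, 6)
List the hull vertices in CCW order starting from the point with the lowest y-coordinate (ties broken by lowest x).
Hull (CCW) = [(-5, -9), (9, 8), (-1, 6), (-8, 0)]

Graham scan procedure:
  1. Find the pivot p₀ = point with lowest y (tie → lowest x): (-5, -9).
  2. Sort the remaining points by polar angle around p₀.
  3. Walk through sorted points, maintaining a stack; pop the top while the last three entries make a non-left turn (cross product ≤ 0).
  4. Final stack is the convex hull in CCW order: (-5, -9), (9, 8), (-1, 6), (-8, 0).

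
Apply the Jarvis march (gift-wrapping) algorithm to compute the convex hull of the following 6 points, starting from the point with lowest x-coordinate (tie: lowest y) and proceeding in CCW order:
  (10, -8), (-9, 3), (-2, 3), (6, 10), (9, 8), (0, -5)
Hull (CCW) = [(-9, 3), (0, -5), (10, -8), (9, 8), (6, 10)]

Jarvis march: at each step, from the current hull vertex p, select the next vertex q as the point such that every other point lies strictly to the left of (or on) the directed line p → q. (Equivalently: for every other point r, the cross product (q − p) × (r − p) ≥ 0.)
Starting point (lowest x, tie lowest y): (-9, 3). Wrap until returning to start. Resulting hull: (-9, 3), (0, -5), (10, -8), (9, 8), (6, 10).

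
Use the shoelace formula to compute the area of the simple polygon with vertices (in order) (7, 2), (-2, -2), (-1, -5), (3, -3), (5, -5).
Area = 61/2

Shoelace formula: Area = (1/2) |Σ_i (x_i · y_{i+1} − x_{i+1} · y_i)| (indices mod n). Compute each cross term:
  (7)(-2) − (-2)(2) = -10
  (-2)(-5) − (-1)(-2) = 8
  (-1)(-3) − (3)(-5) = 18
  (3)(-5) − (5)(-3) = 0
  (5)(2) − (7)(-5) = 45
Sum = 61, so (signed) Area = 61/2 = 61/2, |Area| = 61/2.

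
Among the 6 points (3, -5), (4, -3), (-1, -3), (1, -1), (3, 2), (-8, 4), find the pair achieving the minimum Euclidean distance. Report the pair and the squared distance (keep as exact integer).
Pair = ((3, -5), (4, -3)); squared distance = 5

Compute all C(6, 2) = 15 pairwise squared distances (x_i − x_j)² + (y_i − y_j)². The minimum is 5, attained by the pair ((3, -5), (4, -3)).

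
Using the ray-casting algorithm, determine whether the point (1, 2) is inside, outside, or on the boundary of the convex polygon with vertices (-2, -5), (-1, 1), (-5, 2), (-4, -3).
The point (1, 2) lies strictly outside the polygon

Cast a horizontal ray to the right from the query point and count how many polygon edges it crosses (each edge strictly once or zero times, handled with the usual half-open convention). 
Parity of crossings → even ⇒ outside.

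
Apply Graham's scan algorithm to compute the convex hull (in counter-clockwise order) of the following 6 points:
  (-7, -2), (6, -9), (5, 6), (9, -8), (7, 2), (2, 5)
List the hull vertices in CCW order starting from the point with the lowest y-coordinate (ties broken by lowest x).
Hull (CCW) = [(6, -9), (9, -8), (7, 2), (5, 6), (2, 5), (-7, -2)]

Graham scan procedure:
  1. Find the pivot p₀ = point with lowest y (tie → lowest x): (6, -9).
  2. Sort the remaining points by polar angle around p₀.
  3. Walk through sorted points, maintaining a stack; pop the top while the last three entries make a non-left turn (cross product ≤ 0).
  4. Final stack is the convex hull in CCW order: (6, -9), (9, -8), (7, 2), (5, 6), (2, 5), (-7, -2).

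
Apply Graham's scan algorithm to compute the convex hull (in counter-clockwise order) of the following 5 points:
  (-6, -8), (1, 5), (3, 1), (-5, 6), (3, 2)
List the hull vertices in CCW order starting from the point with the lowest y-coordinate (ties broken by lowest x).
Hull (CCW) = [(-6, -8), (3, 1), (3, 2), (1, 5), (-5, 6)]

Graham scan procedure:
  1. Find the pivot p₀ = point with lowest y (tie → lowest x): (-6, -8).
  2. Sort the remaining points by polar angle around p₀.
  3. Walk through sorted points, maintaining a stack; pop the top while the last three entries make a non-left turn (cross product ≤ 0).
  4. Final stack is the convex hull in CCW order: (-6, -8), (3, 1), (3, 2), (1, 5), (-5, 6).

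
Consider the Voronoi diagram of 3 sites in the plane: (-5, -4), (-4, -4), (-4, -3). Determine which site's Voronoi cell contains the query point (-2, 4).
Nearest site = (-4, -3)

The Voronoi cell of site s contains exactly those query points closer to s than to any other site. Compute squared distances from q = (-2, 4) to each site:
  (-4 − -2)² + (-3 − 4)² = 53
  (-4 − -2)² + (-4 − 4)² = 68
  (-5 − -2)² + (-4 − 4)² = 73
Minimum is attained by (-4, -3), so q lies in its Voronoi cell.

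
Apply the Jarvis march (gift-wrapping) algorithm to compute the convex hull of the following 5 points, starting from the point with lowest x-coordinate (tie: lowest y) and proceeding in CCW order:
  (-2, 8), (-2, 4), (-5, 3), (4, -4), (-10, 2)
Hull (CCW) = [(-10, 2), (4, -4), (-2, 8)]

Jarvis march: at each step, from the current hull vertex p, select the next vertex q as the point such that every other point lies strictly to the left of (or on) the directed line p → q. (Equivalently: for every other point r, the cross product (q − p) × (r − p) ≥ 0.)
Starting point (lowest x, tie lowest y): (-10, 2). Wrap until returning to start. Resulting hull: (-10, 2), (4, -4), (-2, 8).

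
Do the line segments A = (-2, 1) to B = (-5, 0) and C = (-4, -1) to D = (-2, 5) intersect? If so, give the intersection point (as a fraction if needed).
Yes; intersection at (-7/2, 1/2) (t = 1/2 on AB, s = 1/4 on CD)

Parametrize AB as A + t(B − A) = (-2 + -3 t, 1 + -1 t) and CD as C + s(D − C) = (-4 + 2 s, -1 + 6 s). Solve the linear system for (t, s). Determinant = 16 ≠ 0, so a unique intersection of the containing lines exists. Solution: t = 1/2, s = 1/4 — both in [0, 1], so the segments cross. Intersection point: (-7/2, 1/2).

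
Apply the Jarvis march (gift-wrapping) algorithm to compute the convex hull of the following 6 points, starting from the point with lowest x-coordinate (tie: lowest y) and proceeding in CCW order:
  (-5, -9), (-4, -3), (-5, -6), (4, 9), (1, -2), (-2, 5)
Hull (CCW) = [(-5, -9), (1, -2), (4, 9), (-2, 5), (-5, -6)]

Jarvis march: at each step, from the current hull vertex p, select the next vertex q as the point such that every other point lies strictly to the left of (or on) the directed line p → q. (Equivalently: for every other point r, the cross product (q − p) × (r − p) ≥ 0.)
Starting point (lowest x, tie lowest y): (-5, -9). Wrap until returning to start. Resulting hull: (-5, -9), (1, -2), (4, 9), (-2, 5), (-5, -6).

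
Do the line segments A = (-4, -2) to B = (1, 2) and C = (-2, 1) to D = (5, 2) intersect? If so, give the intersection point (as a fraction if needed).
Yes; intersection at (3/23, 30/23) (t = 19/23 on AB, s = 7/23 on CD)

Parametrize AB as A + t(B − A) = (-4 + 5 t, -2 + 4 t) and CD as C + s(D − C) = (-2 + 7 s, 1 + 1 s). Solve the linear system for (t, s). Determinant = 23 ≠ 0, so a unique intersection of the containing lines exists. Solution: t = 19/23, s = 7/23 — both in [0, 1], so the segments cross. Intersection point: (3/23, 30/23).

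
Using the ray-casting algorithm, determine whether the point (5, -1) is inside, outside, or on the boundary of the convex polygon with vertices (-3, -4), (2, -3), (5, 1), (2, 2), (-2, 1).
The point (5, -1) lies strictly outside the polygon

Cast a horizontal ray to the right from the query point and count how many polygon edges it crosses (each edge strictly once or zero times, handled with the usual half-open convention). 
Parity of crossings → even ⇒ outside.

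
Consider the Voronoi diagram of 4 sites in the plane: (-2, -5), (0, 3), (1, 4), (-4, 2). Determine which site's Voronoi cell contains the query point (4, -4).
Nearest site = (-2, -5)

The Voronoi cell of site s contains exactly those query points closer to s than to any other site. Compute squared distances from q = (4, -4) to each site:
  (-2 − 4)² + (-5 − -4)² = 37
  (0 − 4)² + (3 − -4)² = 65
  (1 − 4)² + (4 − -4)² = 73
  (-4 − 4)² + (2 − -4)² = 100
Minimum is attained by (-2, -5), so q lies in its Voronoi cell.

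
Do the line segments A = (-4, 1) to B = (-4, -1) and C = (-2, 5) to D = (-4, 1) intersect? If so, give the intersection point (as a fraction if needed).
Yes; intersection at (-4, 1) (t = 0 on AB, s = 1 on CD)

Parametrize AB as A + t(B − A) = (-4 + 0 t, 1 + -2 t) and CD as C + s(D − C) = (-2 + -2 s, 5 + -4 s). Solve the linear system for (t, s). Determinant = 4 ≠ 0, so a unique intersection of the containing lines exists. Solution: t = 0, s = 1 — both in [0, 1], so the segments cross. Intersection point: (-4, 1).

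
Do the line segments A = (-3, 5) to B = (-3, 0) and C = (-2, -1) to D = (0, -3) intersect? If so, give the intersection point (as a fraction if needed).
No (intersection of containing lines falls outside at least one segment)

Parametrize and solve: t = 1, s = -1/2. At least one of these is outside [0, 1], so the segments do not intersect.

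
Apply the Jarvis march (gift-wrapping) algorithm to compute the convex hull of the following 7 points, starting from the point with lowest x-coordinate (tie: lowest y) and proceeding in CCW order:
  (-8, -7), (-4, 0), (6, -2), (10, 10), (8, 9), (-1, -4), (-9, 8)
Hull (CCW) = [(-9, 8), (-8, -7), (6, -2), (10, 10)]

Jarvis march: at each step, from the current hull vertex p, select the next vertex q as the point such that every other point lies strictly to the left of (or on) the directed line p → q. (Equivalently: for every other point r, the cross product (q − p) × (r − p) ≥ 0.)
Starting point (lowest x, tie lowest y): (-9, 8). Wrap until returning to start. Resulting hull: (-9, 8), (-8, -7), (6, -2), (10, 10).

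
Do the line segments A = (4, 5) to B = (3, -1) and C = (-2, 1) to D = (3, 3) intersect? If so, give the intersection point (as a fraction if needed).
No (intersection of containing lines falls outside at least one segment)

Parametrize and solve: t = 2/7, s = 8/7. At least one of these is outside [0, 1], so the segments do not intersect.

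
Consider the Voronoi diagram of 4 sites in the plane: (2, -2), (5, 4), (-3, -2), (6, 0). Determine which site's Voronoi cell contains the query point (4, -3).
Nearest site = (2, -2)

The Voronoi cell of site s contains exactly those query points closer to s than to any other site. Compute squared distances from q = (4, -3) to each site:
  (2 − 4)² + (-2 − -3)² = 5
  (6 − 4)² + (0 − -3)² = 13
  (-3 − 4)² + (-2 − -3)² = 50
  (5 − 4)² + (4 − -3)² = 50
Minimum is attained by (2, -2), so q lies in its Voronoi cell.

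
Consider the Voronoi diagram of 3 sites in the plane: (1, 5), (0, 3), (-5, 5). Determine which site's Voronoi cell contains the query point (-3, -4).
Nearest site = (0, 3)

The Voronoi cell of site s contains exactly those query points closer to s than to any other site. Compute squared distances from q = (-3, -4) to each site:
  (0 − -3)² + (3 − -4)² = 58
  (-5 − -3)² + (5 − -4)² = 85
  (1 − -3)² + (5 − -4)² = 97
Minimum is attained by (0, 3), so q lies in its Voronoi cell.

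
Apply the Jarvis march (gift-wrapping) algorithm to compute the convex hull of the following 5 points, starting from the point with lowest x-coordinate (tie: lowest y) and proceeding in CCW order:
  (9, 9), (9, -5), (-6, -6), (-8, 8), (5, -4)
Hull (CCW) = [(-8, 8), (-6, -6), (9, -5), (9, 9)]

Jarvis march: at each step, from the current hull vertex p, select the next vertex q as the point such that every other point lies strictly to the left of (or on) the directed line p → q. (Equivalently: for every other point r, the cross product (q − p) × (r − p) ≥ 0.)
Starting point (lowest x, tie lowest y): (-8, 8). Wrap until returning to start. Resulting hull: (-8, 8), (-6, -6), (9, -5), (9, 9).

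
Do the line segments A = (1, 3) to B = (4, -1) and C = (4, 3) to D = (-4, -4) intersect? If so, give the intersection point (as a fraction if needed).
Yes; intersection at (116/53, 75/53) (t = 21/53 on AB, s = 12/53 on CD)

Parametrize AB as A + t(B − A) = (1 + 3 t, 3 + -4 t) and CD as C + s(D − C) = (4 + -8 s, 3 + -7 s). Solve the linear system for (t, s). Determinant = 53 ≠ 0, so a unique intersection of the containing lines exists. Solution: t = 21/53, s = 12/53 — both in [0, 1], so the segments cross. Intersection point: (116/53, 75/53).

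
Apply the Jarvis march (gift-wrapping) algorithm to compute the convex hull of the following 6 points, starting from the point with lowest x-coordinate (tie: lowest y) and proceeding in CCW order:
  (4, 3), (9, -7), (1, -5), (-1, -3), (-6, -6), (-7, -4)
Hull (CCW) = [(-7, -4), (-6, -6), (9, -7), (4, 3)]

Jarvis march: at each step, from the current hull vertex p, select the next vertex q as the point such that every other point lies strictly to the left of (or on) the directed line p → q. (Equivalently: for every other point r, the cross product (q − p) × (r − p) ≥ 0.)
Starting point (lowest x, tie lowest y): (-7, -4). Wrap until returning to start. Resulting hull: (-7, -4), (-6, -6), (9, -7), (4, 3).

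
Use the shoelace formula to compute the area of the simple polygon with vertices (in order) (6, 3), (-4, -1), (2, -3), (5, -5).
Area = 35

Shoelace formula: Area = (1/2) |Σ_i (x_i · y_{i+1} − x_{i+1} · y_i)| (indices mod n). Compute each cross term:
  (6)(-1) − (-4)(3) = 6
  (-4)(-3) − (2)(-1) = 14
  (2)(-5) − (5)(-3) = 5
  (5)(3) − (6)(-5) = 45
Sum = 70, so (signed) Area = 70/2 = 35, |Area| = 35.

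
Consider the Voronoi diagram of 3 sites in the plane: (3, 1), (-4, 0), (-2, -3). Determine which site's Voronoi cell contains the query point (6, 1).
Nearest site = (3, 1)

The Voronoi cell of site s contains exactly those query points closer to s than to any other site. Compute squared distances from q = (6, 1) to each site:
  (3 − 6)² + (1 − 1)² = 9
  (-2 − 6)² + (-3 − 1)² = 80
  (-4 − 6)² + (0 − 1)² = 101
Minimum is attained by (3, 1), so q lies in its Voronoi cell.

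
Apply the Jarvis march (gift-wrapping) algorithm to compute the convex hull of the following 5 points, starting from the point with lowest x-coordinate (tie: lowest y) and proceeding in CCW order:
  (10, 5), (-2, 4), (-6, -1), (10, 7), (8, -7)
Hull (CCW) = [(-6, -1), (8, -7), (10, 5), (10, 7), (-2, 4)]

Jarvis march: at each step, from the current hull vertex p, select the next vertex q as the point such that every other point lies strictly to the left of (or on) the directed line p → q. (Equivalently: for every other point r, the cross product (q − p) × (r − p) ≥ 0.)
Starting point (lowest x, tie lowest y): (-6, -1). Wrap until returning to start. Resulting hull: (-6, -1), (8, -7), (10, 5), (10, 7), (-2, 4).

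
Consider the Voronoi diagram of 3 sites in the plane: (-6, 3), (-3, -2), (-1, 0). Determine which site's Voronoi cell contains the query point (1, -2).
Nearest site = (-1, 0)

The Voronoi cell of site s contains exactly those query points closer to s than to any other site. Compute squared distances from q = (1, -2) to each site:
  (-1 − 1)² + (0 − -2)² = 8
  (-3 − 1)² + (-2 − -2)² = 16
  (-6 − 1)² + (3 − -2)² = 74
Minimum is attained by (-1, 0), so q lies in its Voronoi cell.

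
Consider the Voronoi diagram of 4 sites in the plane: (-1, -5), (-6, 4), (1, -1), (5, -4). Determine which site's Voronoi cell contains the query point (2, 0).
Nearest site = (1, -1)

The Voronoi cell of site s contains exactly those query points closer to s than to any other site. Compute squared distances from q = (2, 0) to each site:
  (1 − 2)² + (-1 − 0)² = 2
  (5 − 2)² + (-4 − 0)² = 25
  (-1 − 2)² + (-5 − 0)² = 34
  (-6 − 2)² + (4 − 0)² = 80
Minimum is attained by (1, -1), so q lies in its Voronoi cell.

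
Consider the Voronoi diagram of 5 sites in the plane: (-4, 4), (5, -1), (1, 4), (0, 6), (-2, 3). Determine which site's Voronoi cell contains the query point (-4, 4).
Nearest site = (-4, 4)

The Voronoi cell of site s contains exactly those query points closer to s than to any other site. Compute squared distances from q = (-4, 4) to each site:
  (-4 − -4)² + (4 − 4)² = 0
  (-2 − -4)² + (3 − 4)² = 5
  (0 − -4)² + (6 − 4)² = 20
  (1 − -4)² + (4 − 4)² = 25
  (5 − -4)² + (-1 − 4)² = 106
Minimum is attained by (-4, 4), so q lies in its Voronoi cell.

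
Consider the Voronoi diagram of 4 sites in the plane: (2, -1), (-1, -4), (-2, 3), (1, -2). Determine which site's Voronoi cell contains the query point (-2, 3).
Nearest site = (-2, 3)

The Voronoi cell of site s contains exactly those query points closer to s than to any other site. Compute squared distances from q = (-2, 3) to each site:
  (-2 − -2)² + (3 − 3)² = 0
  (2 − -2)² + (-1 − 3)² = 32
  (1 − -2)² + (-2 − 3)² = 34
  (-1 − -2)² + (-4 − 3)² = 50
Minimum is attained by (-2, 3), so q lies in its Voronoi cell.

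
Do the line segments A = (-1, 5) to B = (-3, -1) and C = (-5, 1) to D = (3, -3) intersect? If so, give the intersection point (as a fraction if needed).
Yes; intersection at (-19/7, -1/7) (t = 6/7 on AB, s = 2/7 on CD)

Parametrize AB as A + t(B − A) = (-1 + -2 t, 5 + -6 t) and CD as C + s(D − C) = (-5 + 8 s, 1 + -4 s). Solve the linear system for (t, s). Determinant = -56 ≠ 0, so a unique intersection of the containing lines exists. Solution: t = 6/7, s = 2/7 — both in [0, 1], so the segments cross. Intersection point: (-19/7, -1/7).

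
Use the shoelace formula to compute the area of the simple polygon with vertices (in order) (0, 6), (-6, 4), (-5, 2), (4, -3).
Area = 75/2

Shoelace formula: Area = (1/2) |Σ_i (x_i · y_{i+1} − x_{i+1} · y_i)| (indices mod n). Compute each cross term:
  (0)(4) − (-6)(6) = 36
  (-6)(2) − (-5)(4) = 8
  (-5)(-3) − (4)(2) = 7
  (4)(6) − (0)(-3) = 24
Sum = 75, so (signed) Area = 75/2 = 75/2, |Area| = 75/2.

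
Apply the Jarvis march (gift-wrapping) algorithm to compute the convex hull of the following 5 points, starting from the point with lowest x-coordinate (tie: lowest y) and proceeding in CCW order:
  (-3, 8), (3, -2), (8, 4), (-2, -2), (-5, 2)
Hull (CCW) = [(-5, 2), (-2, -2), (3, -2), (8, 4), (-3, 8)]

Jarvis march: at each step, from the current hull vertex p, select the next vertex q as the point such that every other point lies strictly to the left of (or on) the directed line p → q. (Equivalently: for every other point r, the cross product (q − p) × (r − p) ≥ 0.)
Starting point (lowest x, tie lowest y): (-5, 2). Wrap until returning to start. Resulting hull: (-5, 2), (-2, -2), (3, -2), (8, 4), (-3, 8).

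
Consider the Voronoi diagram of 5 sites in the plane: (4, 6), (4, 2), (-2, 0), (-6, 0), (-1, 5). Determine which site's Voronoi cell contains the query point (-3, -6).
Nearest site = (-2, 0)

The Voronoi cell of site s contains exactly those query points closer to s than to any other site. Compute squared distances from q = (-3, -6) to each site:
  (-2 − -3)² + (0 − -6)² = 37
  (-6 − -3)² + (0 − -6)² = 45
  (4 − -3)² + (2 − -6)² = 113
  (-1 − -3)² + (5 − -6)² = 125
  (4 − -3)² + (6 − -6)² = 193
Minimum is attained by (-2, 0), so q lies in its Voronoi cell.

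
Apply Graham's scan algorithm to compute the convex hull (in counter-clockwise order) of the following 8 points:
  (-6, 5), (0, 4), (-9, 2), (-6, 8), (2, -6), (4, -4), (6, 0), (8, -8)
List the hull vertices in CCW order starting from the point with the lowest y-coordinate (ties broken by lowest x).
Hull (CCW) = [(8, -8), (6, 0), (-6, 8), (-9, 2), (2, -6)]

Graham scan procedure:
  1. Find the pivot p₀ = point with lowest y (tie → lowest x): (8, -8).
  2. Sort the remaining points by polar angle around p₀.
  3. Walk through sorted points, maintaining a stack; pop the top while the last three entries make a non-left turn (cross product ≤ 0).
  4. Final stack is the convex hull in CCW order: (8, -8), (6, 0), (-6, 8), (-9, 2), (2, -6).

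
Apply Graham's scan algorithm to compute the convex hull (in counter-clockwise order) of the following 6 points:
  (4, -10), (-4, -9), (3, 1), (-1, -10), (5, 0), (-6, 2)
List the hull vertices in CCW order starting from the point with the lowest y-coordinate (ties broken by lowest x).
Hull (CCW) = [(-1, -10), (4, -10), (5, 0), (3, 1), (-6, 2), (-4, -9)]

Graham scan procedure:
  1. Find the pivot p₀ = point with lowest y (tie → lowest x): (-1, -10).
  2. Sort the remaining points by polar angle around p₀.
  3. Walk through sorted points, maintaining a stack; pop the top while the last three entries make a non-left turn (cross product ≤ 0).
  4. Final stack is the convex hull in CCW order: (-1, -10), (4, -10), (5, 0), (3, 1), (-6, 2), (-4, -9).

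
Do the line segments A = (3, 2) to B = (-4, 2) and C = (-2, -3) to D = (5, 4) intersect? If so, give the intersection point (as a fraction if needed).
Yes; intersection at (3, 2) (t = 0 on AB, s = 5/7 on CD)

Parametrize AB as A + t(B − A) = (3 + -7 t, 2 + 0 t) and CD as C + s(D − C) = (-2 + 7 s, -3 + 7 s). Solve the linear system for (t, s). Determinant = 49 ≠ 0, so a unique intersection of the containing lines exists. Solution: t = 0, s = 5/7 — both in [0, 1], so the segments cross. Intersection point: (3, 2).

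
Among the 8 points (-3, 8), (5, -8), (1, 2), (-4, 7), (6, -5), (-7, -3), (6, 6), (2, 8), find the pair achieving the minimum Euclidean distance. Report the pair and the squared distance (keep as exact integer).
Pair = ((-3, 8), (-4, 7)); squared distance = 2

Compute all C(8, 2) = 28 pairwise squared distances (x_i − x_j)² + (y_i − y_j)². The minimum is 2, attained by the pair ((-3, 8), (-4, 7)).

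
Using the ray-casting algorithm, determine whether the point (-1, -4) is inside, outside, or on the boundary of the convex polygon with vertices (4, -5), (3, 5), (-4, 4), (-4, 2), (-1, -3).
The point (-1, -4) lies strictly outside the polygon

Cast a horizontal ray to the right from the query point and count how many polygon edges it crosses (each edge strictly once or zero times, handled with the usual half-open convention). 
Parity of crossings → even ⇒ outside.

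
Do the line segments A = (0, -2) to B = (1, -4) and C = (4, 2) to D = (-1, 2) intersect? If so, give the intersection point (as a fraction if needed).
No (intersection of containing lines falls outside at least one segment)

Parametrize and solve: t = -2, s = 6/5. At least one of these is outside [0, 1], so the segments do not intersect.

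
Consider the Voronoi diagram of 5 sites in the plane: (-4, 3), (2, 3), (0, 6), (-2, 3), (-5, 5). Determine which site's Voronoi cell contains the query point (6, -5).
Nearest site = (2, 3)

The Voronoi cell of site s contains exactly those query points closer to s than to any other site. Compute squared distances from q = (6, -5) to each site:
  (2 − 6)² + (3 − -5)² = 80
  (-2 − 6)² + (3 − -5)² = 128
  (0 − 6)² + (6 − -5)² = 157
  (-4 − 6)² + (3 − -5)² = 164
  (-5 − 6)² + (5 − -5)² = 221
Minimum is attained by (2, 3), so q lies in its Voronoi cell.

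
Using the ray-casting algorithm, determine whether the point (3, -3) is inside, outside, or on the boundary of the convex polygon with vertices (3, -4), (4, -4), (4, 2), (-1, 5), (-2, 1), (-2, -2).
The point (3, -3) lies strictly inside the polygon

Cast a horizontal ray to the right from the query point and count how many polygon edges it crosses (each edge strictly once or zero times, handled with the usual half-open convention). 
Parity of crossings → odd ⇒ inside.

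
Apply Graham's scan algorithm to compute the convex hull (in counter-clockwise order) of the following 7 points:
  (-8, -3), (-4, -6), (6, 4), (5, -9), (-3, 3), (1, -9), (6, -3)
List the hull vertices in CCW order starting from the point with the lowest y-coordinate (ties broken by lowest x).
Hull (CCW) = [(1, -9), (5, -9), (6, -3), (6, 4), (-3, 3), (-8, -3), (-4, -6)]

Graham scan procedure:
  1. Find the pivot p₀ = point with lowest y (tie → lowest x): (1, -9).
  2. Sort the remaining points by polar angle around p₀.
  3. Walk through sorted points, maintaining a stack; pop the top while the last three entries make a non-left turn (cross product ≤ 0).
  4. Final stack is the convex hull in CCW order: (1, -9), (5, -9), (6, -3), (6, 4), (-3, 3), (-8, -3), (-4, -6).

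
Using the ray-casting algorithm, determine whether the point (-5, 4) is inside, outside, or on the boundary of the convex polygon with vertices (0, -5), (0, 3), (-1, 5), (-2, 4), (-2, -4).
The point (-5, 4) lies strictly outside the polygon

Cast a horizontal ray to the right from the query point and count how many polygon edges it crosses (each edge strictly once or zero times, handled with the usual half-open convention). 
Parity of crossings → even ⇒ outside.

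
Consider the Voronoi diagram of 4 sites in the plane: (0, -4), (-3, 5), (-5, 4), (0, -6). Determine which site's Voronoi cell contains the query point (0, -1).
Nearest site = (0, -4)

The Voronoi cell of site s contains exactly those query points closer to s than to any other site. Compute squared distances from q = (0, -1) to each site:
  (0 − 0)² + (-4 − -1)² = 9
  (0 − 0)² + (-6 − -1)² = 25
  (-3 − 0)² + (5 − -1)² = 45
  (-5 − 0)² + (4 − -1)² = 50
Minimum is attained by (0, -4), so q lies in its Voronoi cell.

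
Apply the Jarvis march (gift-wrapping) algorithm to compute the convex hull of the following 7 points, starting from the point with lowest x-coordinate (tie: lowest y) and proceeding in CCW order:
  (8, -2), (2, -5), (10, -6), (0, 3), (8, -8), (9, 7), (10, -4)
Hull (CCW) = [(0, 3), (2, -5), (8, -8), (10, -6), (10, -4), (9, 7)]

Jarvis march: at each step, from the current hull vertex p, select the next vertex q as the point such that every other point lies strictly to the left of (or on) the directed line p → q. (Equivalently: for every other point r, the cross product (q − p) × (r − p) ≥ 0.)
Starting point (lowest x, tie lowest y): (0, 3). Wrap until returning to start. Resulting hull: (0, 3), (2, -5), (8, -8), (10, -6), (10, -4), (9, 7).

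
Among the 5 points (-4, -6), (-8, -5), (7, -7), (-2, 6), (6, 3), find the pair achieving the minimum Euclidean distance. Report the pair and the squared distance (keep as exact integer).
Pair = ((-4, -6), (-8, -5)); squared distance = 17

Compute all C(5, 2) = 10 pairwise squared distances (x_i − x_j)² + (y_i − y_j)². The minimum is 17, attained by the pair ((-4, -6), (-8, -5)).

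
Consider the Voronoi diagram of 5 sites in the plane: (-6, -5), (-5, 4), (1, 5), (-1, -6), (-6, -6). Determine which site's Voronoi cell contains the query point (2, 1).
Nearest site = (1, 5)

The Voronoi cell of site s contains exactly those query points closer to s than to any other site. Compute squared distances from q = (2, 1) to each site:
  (1 − 2)² + (5 − 1)² = 17
  (-5 − 2)² + (4 − 1)² = 58
  (-1 − 2)² + (-6 − 1)² = 58
  (-6 − 2)² + (-5 − 1)² = 100
  (-6 − 2)² + (-6 − 1)² = 113
Minimum is attained by (1, 5), so q lies in its Voronoi cell.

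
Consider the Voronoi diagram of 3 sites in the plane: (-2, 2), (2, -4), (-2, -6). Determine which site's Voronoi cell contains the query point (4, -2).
Nearest site = (2, -4)

The Voronoi cell of site s contains exactly those query points closer to s than to any other site. Compute squared distances from q = (4, -2) to each site:
  (2 − 4)² + (-4 − -2)² = 8
  (-2 − 4)² + (-6 − -2)² = 52
  (-2 − 4)² + (2 − -2)² = 52
Minimum is attained by (2, -4), so q lies in its Voronoi cell.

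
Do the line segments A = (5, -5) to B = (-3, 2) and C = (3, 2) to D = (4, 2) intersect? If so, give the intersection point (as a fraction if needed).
No (intersection of containing lines falls outside at least one segment)

Parametrize and solve: t = 1, s = -6. At least one of these is outside [0, 1], so the segments do not intersect.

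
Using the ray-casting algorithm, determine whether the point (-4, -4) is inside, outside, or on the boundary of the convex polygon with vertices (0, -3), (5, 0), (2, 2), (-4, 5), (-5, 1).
The point (-4, -4) lies strictly outside the polygon

Cast a horizontal ray to the right from the query point and count how many polygon edges it crosses (each edge strictly once or zero times, handled with the usual half-open convention). 
Parity of crossings → even ⇒ outside.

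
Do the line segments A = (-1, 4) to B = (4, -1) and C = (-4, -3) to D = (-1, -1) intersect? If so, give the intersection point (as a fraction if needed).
No (intersection of containing lines falls outside at least one segment)

Parametrize and solve: t = 3/5, s = 2. At least one of these is outside [0, 1], so the segments do not intersect.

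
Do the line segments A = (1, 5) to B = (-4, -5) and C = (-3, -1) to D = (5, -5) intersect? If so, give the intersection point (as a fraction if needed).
Yes; intersection at (-11/5, -7/5) (t = 16/25 on AB, s = 1/10 on CD)

Parametrize AB as A + t(B − A) = (1 + -5 t, 5 + -10 t) and CD as C + s(D − C) = (-3 + 8 s, -1 + -4 s). Solve the linear system for (t, s). Determinant = -100 ≠ 0, so a unique intersection of the containing lines exists. Solution: t = 16/25, s = 1/10 — both in [0, 1], so the segments cross. Intersection point: (-11/5, -7/5).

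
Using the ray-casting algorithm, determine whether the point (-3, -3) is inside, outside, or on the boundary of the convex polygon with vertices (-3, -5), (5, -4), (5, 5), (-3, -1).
The point (-3, -3) lies on the polygon boundary

Boundary check: the query satisfies the collinearity and bounding-box conditions for some polygon edge, so it lies exactly on the boundary.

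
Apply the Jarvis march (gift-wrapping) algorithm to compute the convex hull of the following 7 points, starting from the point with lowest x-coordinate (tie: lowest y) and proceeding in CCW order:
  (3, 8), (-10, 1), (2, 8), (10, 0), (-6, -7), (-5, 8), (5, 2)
Hull (CCW) = [(-10, 1), (-6, -7), (10, 0), (3, 8), (-5, 8)]

Jarvis march: at each step, from the current hull vertex p, select the next vertex q as the point such that every other point lies strictly to the left of (or on) the directed line p → q. (Equivalently: for every other point r, the cross product (q − p) × (r − p) ≥ 0.)
Starting point (lowest x, tie lowest y): (-10, 1). Wrap until returning to start. Resulting hull: (-10, 1), (-6, -7), (10, 0), (3, 8), (-5, 8).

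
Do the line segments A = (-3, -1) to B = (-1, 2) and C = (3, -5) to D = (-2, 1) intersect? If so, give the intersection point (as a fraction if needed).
Yes; intersection at (-49/27, 7/9) (t = 16/27 on AB, s = 26/27 on CD)

Parametrize AB as A + t(B − A) = (-3 + 2 t, -1 + 3 t) and CD as C + s(D − C) = (3 + -5 s, -5 + 6 s). Solve the linear system for (t, s). Determinant = -27 ≠ 0, so a unique intersection of the containing lines exists. Solution: t = 16/27, s = 26/27 — both in [0, 1], so the segments cross. Intersection point: (-49/27, 7/9).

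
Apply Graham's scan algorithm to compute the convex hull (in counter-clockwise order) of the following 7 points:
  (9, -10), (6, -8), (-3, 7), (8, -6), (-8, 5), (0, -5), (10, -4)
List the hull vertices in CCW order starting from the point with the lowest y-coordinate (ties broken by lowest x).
Hull (CCW) = [(9, -10), (10, -4), (-3, 7), (-8, 5), (0, -5)]

Graham scan procedure:
  1. Find the pivot p₀ = point with lowest y (tie → lowest x): (9, -10).
  2. Sort the remaining points by polar angle around p₀.
  3. Walk through sorted points, maintaining a stack; pop the top while the last three entries make a non-left turn (cross product ≤ 0).
  4. Final stack is the convex hull in CCW order: (9, -10), (10, -4), (-3, 7), (-8, 5), (0, -5).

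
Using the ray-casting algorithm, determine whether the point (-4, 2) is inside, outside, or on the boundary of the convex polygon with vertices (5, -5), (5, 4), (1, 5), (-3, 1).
The point (-4, 2) lies strictly outside the polygon

Cast a horizontal ray to the right from the query point and count how many polygon edges it crosses (each edge strictly once or zero times, handled with the usual half-open convention). 
Parity of crossings → even ⇒ outside.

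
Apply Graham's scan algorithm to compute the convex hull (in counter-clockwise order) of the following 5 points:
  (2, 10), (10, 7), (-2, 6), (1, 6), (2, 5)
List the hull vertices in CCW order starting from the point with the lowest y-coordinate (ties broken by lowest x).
Hull (CCW) = [(2, 5), (10, 7), (2, 10), (-2, 6)]

Graham scan procedure:
  1. Find the pivot p₀ = point with lowest y (tie → lowest x): (2, 5).
  2. Sort the remaining points by polar angle around p₀.
  3. Walk through sorted points, maintaining a stack; pop the top while the last three entries make a non-left turn (cross product ≤ 0).
  4. Final stack is the convex hull in CCW order: (2, 5), (10, 7), (2, 10), (-2, 6).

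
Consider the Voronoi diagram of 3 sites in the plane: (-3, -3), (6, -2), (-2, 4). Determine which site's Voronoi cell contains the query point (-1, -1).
Nearest site = (-3, -3)

The Voronoi cell of site s contains exactly those query points closer to s than to any other site. Compute squared distances from q = (-1, -1) to each site:
  (-3 − -1)² + (-3 − -1)² = 8
  (-2 − -1)² + (4 − -1)² = 26
  (6 − -1)² + (-2 − -1)² = 50
Minimum is attained by (-3, -3), so q lies in its Voronoi cell.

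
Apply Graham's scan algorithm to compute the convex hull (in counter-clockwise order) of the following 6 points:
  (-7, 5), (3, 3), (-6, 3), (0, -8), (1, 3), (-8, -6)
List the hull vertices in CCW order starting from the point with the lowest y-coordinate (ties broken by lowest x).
Hull (CCW) = [(0, -8), (3, 3), (-7, 5), (-8, -6)]

Graham scan procedure:
  1. Find the pivot p₀ = point with lowest y (tie → lowest x): (0, -8).
  2. Sort the remaining points by polar angle around p₀.
  3. Walk through sorted points, maintaining a stack; pop the top while the last three entries make a non-left turn (cross product ≤ 0).
  4. Final stack is the convex hull in CCW order: (0, -8), (3, 3), (-7, 5), (-8, -6).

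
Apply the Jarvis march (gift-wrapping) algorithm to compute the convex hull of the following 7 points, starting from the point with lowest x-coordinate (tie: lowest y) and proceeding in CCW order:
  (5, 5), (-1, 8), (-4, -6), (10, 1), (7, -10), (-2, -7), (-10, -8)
Hull (CCW) = [(-10, -8), (7, -10), (10, 1), (5, 5), (-1, 8)]

Jarvis march: at each step, from the current hull vertex p, select the next vertex q as the point such that every other point lies strictly to the left of (or on) the directed line p → q. (Equivalently: for every other point r, the cross product (q − p) × (r − p) ≥ 0.)
Starting point (lowest x, tie lowest y): (-10, -8). Wrap until returning to start. Resulting hull: (-10, -8), (7, -10), (10, 1), (5, 5), (-1, 8).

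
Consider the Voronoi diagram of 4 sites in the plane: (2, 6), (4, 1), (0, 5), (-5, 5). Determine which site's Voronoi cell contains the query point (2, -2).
Nearest site = (4, 1)

The Voronoi cell of site s contains exactly those query points closer to s than to any other site. Compute squared distances from q = (2, -2) to each site:
  (4 − 2)² + (1 − -2)² = 13
  (0 − 2)² + (5 − -2)² = 53
  (2 − 2)² + (6 − -2)² = 64
  (-5 − 2)² + (5 − -2)² = 98
Minimum is attained by (4, 1), so q lies in its Voronoi cell.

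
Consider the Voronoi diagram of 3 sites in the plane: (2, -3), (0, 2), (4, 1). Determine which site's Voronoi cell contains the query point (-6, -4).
Nearest site = (2, -3)

The Voronoi cell of site s contains exactly those query points closer to s than to any other site. Compute squared distances from q = (-6, -4) to each site:
  (2 − -6)² + (-3 − -4)² = 65
  (0 − -6)² + (2 − -4)² = 72
  (4 − -6)² + (1 − -4)² = 125
Minimum is attained by (2, -3), so q lies in its Voronoi cell.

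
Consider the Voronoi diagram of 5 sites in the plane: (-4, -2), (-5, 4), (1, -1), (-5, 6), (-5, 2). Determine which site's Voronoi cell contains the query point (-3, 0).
Nearest site = (-4, -2)

The Voronoi cell of site s contains exactly those query points closer to s than to any other site. Compute squared distances from q = (-3, 0) to each site:
  (-4 − -3)² + (-2 − 0)² = 5
  (-5 − -3)² + (2 − 0)² = 8
  (1 − -3)² + (-1 − 0)² = 17
  (-5 − -3)² + (4 − 0)² = 20
  (-5 − -3)² + (6 − 0)² = 40
Minimum is attained by (-4, -2), so q lies in its Voronoi cell.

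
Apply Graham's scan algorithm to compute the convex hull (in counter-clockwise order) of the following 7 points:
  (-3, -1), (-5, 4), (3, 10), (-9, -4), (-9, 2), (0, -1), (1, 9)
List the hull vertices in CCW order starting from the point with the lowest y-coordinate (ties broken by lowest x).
Hull (CCW) = [(-9, -4), (0, -1), (3, 10), (1, 9), (-9, 2)]

Graham scan procedure:
  1. Find the pivot p₀ = point with lowest y (tie → lowest x): (-9, -4).
  2. Sort the remaining points by polar angle around p₀.
  3. Walk through sorted points, maintaining a stack; pop the top while the last three entries make a non-left turn (cross product ≤ 0).
  4. Final stack is the convex hull in CCW order: (-9, -4), (0, -1), (3, 10), (1, 9), (-9, 2).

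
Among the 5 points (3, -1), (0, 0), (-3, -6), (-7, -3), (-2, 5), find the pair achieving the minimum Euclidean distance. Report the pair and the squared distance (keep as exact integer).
Pair = ((3, -1), (0, 0)); squared distance = 10

Compute all C(5, 2) = 10 pairwise squared distances (x_i − x_j)² + (y_i − y_j)². The minimum is 10, attained by the pair ((3, -1), (0, 0)).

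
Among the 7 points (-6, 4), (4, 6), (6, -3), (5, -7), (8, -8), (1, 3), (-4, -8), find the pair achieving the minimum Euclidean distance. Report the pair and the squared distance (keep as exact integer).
Pair = ((5, -7), (8, -8)); squared distance = 10

Compute all C(7, 2) = 21 pairwise squared distances (x_i − x_j)² + (y_i − y_j)². The minimum is 10, attained by the pair ((5, -7), (8, -8)).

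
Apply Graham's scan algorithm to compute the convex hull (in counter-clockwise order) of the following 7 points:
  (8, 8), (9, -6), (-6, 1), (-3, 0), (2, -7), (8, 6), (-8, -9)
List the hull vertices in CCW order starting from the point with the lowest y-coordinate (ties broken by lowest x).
Hull (CCW) = [(-8, -9), (9, -6), (8, 8), (-6, 1)]

Graham scan procedure:
  1. Find the pivot p₀ = point with lowest y (tie → lowest x): (-8, -9).
  2. Sort the remaining points by polar angle around p₀.
  3. Walk through sorted points, maintaining a stack; pop the top while the last three entries make a non-left turn (cross product ≤ 0).
  4. Final stack is the convex hull in CCW order: (-8, -9), (9, -6), (8, 8), (-6, 1).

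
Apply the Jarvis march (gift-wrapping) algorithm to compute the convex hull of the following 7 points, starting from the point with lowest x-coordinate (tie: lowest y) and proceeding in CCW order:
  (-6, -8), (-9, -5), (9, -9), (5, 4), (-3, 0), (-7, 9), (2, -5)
Hull (CCW) = [(-9, -5), (-6, -8), (9, -9), (5, 4), (-7, 9)]

Jarvis march: at each step, from the current hull vertex p, select the next vertex q as the point such that every other point lies strictly to the left of (or on) the directed line p → q. (Equivalently: for every other point r, the cross product (q − p) × (r − p) ≥ 0.)
Starting point (lowest x, tie lowest y): (-9, -5). Wrap until returning to start. Resulting hull: (-9, -5), (-6, -8), (9, -9), (5, 4), (-7, 9).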